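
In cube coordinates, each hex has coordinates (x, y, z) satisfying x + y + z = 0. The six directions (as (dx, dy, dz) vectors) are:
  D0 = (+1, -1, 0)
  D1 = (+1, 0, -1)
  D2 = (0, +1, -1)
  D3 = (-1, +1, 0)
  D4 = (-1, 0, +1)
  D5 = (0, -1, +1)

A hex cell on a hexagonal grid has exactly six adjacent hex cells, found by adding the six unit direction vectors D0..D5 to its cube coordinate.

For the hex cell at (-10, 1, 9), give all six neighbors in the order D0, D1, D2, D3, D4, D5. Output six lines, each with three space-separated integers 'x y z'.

Center: (-10, 1, 9). Add each direction:
  D0: (-10, 1, 9) + (1, -1, 0) = (-9, 0, 9)
  D1: (-10, 1, 9) + (1, 0, -1) = (-9, 1, 8)
  D2: (-10, 1, 9) + (0, 1, -1) = (-10, 2, 8)
  D3: (-10, 1, 9) + (-1, 1, 0) = (-11, 2, 9)
  D4: (-10, 1, 9) + (-1, 0, 1) = (-11, 1, 10)
  D5: (-10, 1, 9) + (0, -1, 1) = (-10, 0, 10)

Answer: -9 0 9
-9 1 8
-10 2 8
-11 2 9
-11 1 10
-10 0 10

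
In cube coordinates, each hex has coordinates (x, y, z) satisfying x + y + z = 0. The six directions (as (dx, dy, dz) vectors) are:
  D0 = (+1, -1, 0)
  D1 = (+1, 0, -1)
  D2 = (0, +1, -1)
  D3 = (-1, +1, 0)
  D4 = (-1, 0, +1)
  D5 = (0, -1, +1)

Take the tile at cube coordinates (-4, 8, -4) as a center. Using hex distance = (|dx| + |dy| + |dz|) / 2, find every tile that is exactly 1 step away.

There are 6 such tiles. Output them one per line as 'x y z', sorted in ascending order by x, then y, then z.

Walk ring at distance 1 from (-4, 8, -4):
Start at center + D4*1 = (-5, 8, -3)
  hex 0: (-5, 8, -3)
  hex 1: (-4, 7, -3)
  hex 2: (-3, 7, -4)
  hex 3: (-3, 8, -5)
  hex 4: (-4, 9, -5)
  hex 5: (-5, 9, -4)
Sorted: 6 hexes.

Answer: -5 8 -3
-5 9 -4
-4 7 -3
-4 9 -5
-3 7 -4
-3 8 -5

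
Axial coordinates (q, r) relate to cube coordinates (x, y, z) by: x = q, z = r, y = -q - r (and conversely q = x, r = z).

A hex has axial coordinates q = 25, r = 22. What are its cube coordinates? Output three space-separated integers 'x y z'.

Answer: 25 -47 22

Derivation:
x = q = 25
z = r = 22
y = -x - z = -(25) - (22) = -47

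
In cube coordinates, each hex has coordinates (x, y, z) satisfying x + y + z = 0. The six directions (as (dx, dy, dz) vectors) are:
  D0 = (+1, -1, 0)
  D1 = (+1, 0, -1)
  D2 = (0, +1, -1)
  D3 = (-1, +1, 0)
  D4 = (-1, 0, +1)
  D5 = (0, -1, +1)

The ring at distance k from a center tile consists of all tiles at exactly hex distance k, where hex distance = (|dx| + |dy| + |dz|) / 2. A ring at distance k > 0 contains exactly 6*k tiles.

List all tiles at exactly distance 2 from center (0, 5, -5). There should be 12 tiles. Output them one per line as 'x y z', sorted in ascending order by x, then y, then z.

Answer: -2 5 -3
-2 6 -4
-2 7 -5
-1 4 -3
-1 7 -6
0 3 -3
0 7 -7
1 3 -4
1 6 -7
2 3 -5
2 4 -6
2 5 -7

Derivation:
Walk ring at distance 2 from (0, 5, -5):
Start at center + D4*2 = (-2, 5, -3)
  hex 0: (-2, 5, -3)
  hex 1: (-1, 4, -3)
  hex 2: (0, 3, -3)
  hex 3: (1, 3, -4)
  hex 4: (2, 3, -5)
  hex 5: (2, 4, -6)
  hex 6: (2, 5, -7)
  hex 7: (1, 6, -7)
  hex 8: (0, 7, -7)
  hex 9: (-1, 7, -6)
  hex 10: (-2, 7, -5)
  hex 11: (-2, 6, -4)
Sorted: 12 hexes.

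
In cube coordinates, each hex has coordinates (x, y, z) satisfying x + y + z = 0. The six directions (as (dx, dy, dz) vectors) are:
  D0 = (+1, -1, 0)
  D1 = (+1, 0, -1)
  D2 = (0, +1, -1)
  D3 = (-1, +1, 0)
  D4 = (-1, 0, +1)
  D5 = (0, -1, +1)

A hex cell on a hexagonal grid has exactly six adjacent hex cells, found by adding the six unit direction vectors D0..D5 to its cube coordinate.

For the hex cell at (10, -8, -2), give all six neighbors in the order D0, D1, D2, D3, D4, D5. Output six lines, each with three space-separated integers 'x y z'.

Center: (10, -8, -2). Add each direction:
  D0: (10, -8, -2) + (1, -1, 0) = (11, -9, -2)
  D1: (10, -8, -2) + (1, 0, -1) = (11, -8, -3)
  D2: (10, -8, -2) + (0, 1, -1) = (10, -7, -3)
  D3: (10, -8, -2) + (-1, 1, 0) = (9, -7, -2)
  D4: (10, -8, -2) + (-1, 0, 1) = (9, -8, -1)
  D5: (10, -8, -2) + (0, -1, 1) = (10, -9, -1)

Answer: 11 -9 -2
11 -8 -3
10 -7 -3
9 -7 -2
9 -8 -1
10 -9 -1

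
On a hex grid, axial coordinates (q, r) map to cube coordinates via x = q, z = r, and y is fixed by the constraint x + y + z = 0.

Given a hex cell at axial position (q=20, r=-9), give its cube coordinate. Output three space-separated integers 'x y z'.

x = q = 20
z = r = -9
y = -x - z = -(20) - (-9) = -11

Answer: 20 -11 -9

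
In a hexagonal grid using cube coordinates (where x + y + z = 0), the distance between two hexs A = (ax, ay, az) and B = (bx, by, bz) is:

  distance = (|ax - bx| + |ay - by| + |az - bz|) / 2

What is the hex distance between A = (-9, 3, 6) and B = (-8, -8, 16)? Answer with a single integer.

|ax - bx| = |-9 - (-8)| = 1
|ay - by| = |3 - (-8)| = 11
|az - bz| = |6 - 16| = 10
distance = (1 + 11 + 10) / 2 = 22 / 2 = 11

Answer: 11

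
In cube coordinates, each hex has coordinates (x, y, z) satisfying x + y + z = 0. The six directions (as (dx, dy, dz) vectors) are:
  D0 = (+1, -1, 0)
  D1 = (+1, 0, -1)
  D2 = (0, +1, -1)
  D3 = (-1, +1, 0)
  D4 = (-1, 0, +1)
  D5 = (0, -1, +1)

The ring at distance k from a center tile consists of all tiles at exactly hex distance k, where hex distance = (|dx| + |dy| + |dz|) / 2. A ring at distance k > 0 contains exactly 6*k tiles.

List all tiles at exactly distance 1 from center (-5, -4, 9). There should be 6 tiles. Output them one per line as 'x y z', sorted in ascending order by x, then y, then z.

Answer: -6 -4 10
-6 -3 9
-5 -5 10
-5 -3 8
-4 -5 9
-4 -4 8

Derivation:
Walk ring at distance 1 from (-5, -4, 9):
Start at center + D4*1 = (-6, -4, 10)
  hex 0: (-6, -4, 10)
  hex 1: (-5, -5, 10)
  hex 2: (-4, -5, 9)
  hex 3: (-4, -4, 8)
  hex 4: (-5, -3, 8)
  hex 5: (-6, -3, 9)
Sorted: 6 hexes.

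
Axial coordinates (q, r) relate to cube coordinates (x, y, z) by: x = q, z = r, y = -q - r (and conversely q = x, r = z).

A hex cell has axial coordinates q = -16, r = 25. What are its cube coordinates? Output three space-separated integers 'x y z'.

Answer: -16 -9 25

Derivation:
x = q = -16
z = r = 25
y = -x - z = -(-16) - (25) = -9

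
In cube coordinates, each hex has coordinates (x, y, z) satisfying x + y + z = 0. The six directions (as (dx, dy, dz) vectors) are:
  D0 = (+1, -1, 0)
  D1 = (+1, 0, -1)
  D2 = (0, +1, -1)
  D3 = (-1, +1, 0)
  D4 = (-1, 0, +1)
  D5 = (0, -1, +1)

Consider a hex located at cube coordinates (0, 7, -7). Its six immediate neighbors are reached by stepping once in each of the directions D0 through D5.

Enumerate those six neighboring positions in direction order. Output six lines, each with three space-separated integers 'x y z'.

Answer: 1 6 -7
1 7 -8
0 8 -8
-1 8 -7
-1 7 -6
0 6 -6

Derivation:
Center: (0, 7, -7). Add each direction:
  D0: (0, 7, -7) + (1, -1, 0) = (1, 6, -7)
  D1: (0, 7, -7) + (1, 0, -1) = (1, 7, -8)
  D2: (0, 7, -7) + (0, 1, -1) = (0, 8, -8)
  D3: (0, 7, -7) + (-1, 1, 0) = (-1, 8, -7)
  D4: (0, 7, -7) + (-1, 0, 1) = (-1, 7, -6)
  D5: (0, 7, -7) + (0, -1, 1) = (0, 6, -6)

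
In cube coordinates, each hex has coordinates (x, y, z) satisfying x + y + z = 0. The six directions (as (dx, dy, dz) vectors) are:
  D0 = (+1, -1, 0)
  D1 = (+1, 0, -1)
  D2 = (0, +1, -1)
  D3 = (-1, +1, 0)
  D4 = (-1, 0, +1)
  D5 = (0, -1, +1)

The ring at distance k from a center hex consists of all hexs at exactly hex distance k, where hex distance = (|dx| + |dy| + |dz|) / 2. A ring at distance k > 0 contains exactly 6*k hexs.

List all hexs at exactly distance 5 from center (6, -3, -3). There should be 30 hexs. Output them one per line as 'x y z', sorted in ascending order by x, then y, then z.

Answer: 1 -3 2
1 -2 1
1 -1 0
1 0 -1
1 1 -2
1 2 -3
2 -4 2
2 2 -4
3 -5 2
3 2 -5
4 -6 2
4 2 -6
5 -7 2
5 2 -7
6 -8 2
6 2 -8
7 -8 1
7 1 -8
8 -8 0
8 0 -8
9 -8 -1
9 -1 -8
10 -8 -2
10 -2 -8
11 -8 -3
11 -7 -4
11 -6 -5
11 -5 -6
11 -4 -7
11 -3 -8

Derivation:
Walk ring at distance 5 from (6, -3, -3):
Start at center + D4*5 = (1, -3, 2)
  hex 0: (1, -3, 2)
  hex 1: (2, -4, 2)
  hex 2: (3, -5, 2)
  hex 3: (4, -6, 2)
  hex 4: (5, -7, 2)
  hex 5: (6, -8, 2)
  hex 6: (7, -8, 1)
  hex 7: (8, -8, 0)
  hex 8: (9, -8, -1)
  hex 9: (10, -8, -2)
  hex 10: (11, -8, -3)
  hex 11: (11, -7, -4)
  hex 12: (11, -6, -5)
  hex 13: (11, -5, -6)
  hex 14: (11, -4, -7)
  hex 15: (11, -3, -8)
  hex 16: (10, -2, -8)
  hex 17: (9, -1, -8)
  hex 18: (8, 0, -8)
  hex 19: (7, 1, -8)
  hex 20: (6, 2, -8)
  hex 21: (5, 2, -7)
  hex 22: (4, 2, -6)
  hex 23: (3, 2, -5)
  hex 24: (2, 2, -4)
  hex 25: (1, 2, -3)
  hex 26: (1, 1, -2)
  hex 27: (1, 0, -1)
  hex 28: (1, -1, 0)
  hex 29: (1, -2, 1)
Sorted: 30 hexes.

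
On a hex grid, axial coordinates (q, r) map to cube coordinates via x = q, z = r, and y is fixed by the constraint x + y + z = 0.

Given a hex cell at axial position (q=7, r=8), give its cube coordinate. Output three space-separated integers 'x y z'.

Answer: 7 -15 8

Derivation:
x = q = 7
z = r = 8
y = -x - z = -(7) - (8) = -15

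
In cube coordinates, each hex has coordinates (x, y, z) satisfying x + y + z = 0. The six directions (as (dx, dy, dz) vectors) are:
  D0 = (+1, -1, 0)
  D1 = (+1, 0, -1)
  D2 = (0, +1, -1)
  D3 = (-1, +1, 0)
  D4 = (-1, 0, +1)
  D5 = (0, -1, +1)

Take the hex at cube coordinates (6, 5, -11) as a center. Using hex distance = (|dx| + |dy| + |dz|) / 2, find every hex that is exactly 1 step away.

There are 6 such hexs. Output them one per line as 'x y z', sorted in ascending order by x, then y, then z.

Answer: 5 5 -10
5 6 -11
6 4 -10
6 6 -12
7 4 -11
7 5 -12

Derivation:
Walk ring at distance 1 from (6, 5, -11):
Start at center + D4*1 = (5, 5, -10)
  hex 0: (5, 5, -10)
  hex 1: (6, 4, -10)
  hex 2: (7, 4, -11)
  hex 3: (7, 5, -12)
  hex 4: (6, 6, -12)
  hex 5: (5, 6, -11)
Sorted: 6 hexes.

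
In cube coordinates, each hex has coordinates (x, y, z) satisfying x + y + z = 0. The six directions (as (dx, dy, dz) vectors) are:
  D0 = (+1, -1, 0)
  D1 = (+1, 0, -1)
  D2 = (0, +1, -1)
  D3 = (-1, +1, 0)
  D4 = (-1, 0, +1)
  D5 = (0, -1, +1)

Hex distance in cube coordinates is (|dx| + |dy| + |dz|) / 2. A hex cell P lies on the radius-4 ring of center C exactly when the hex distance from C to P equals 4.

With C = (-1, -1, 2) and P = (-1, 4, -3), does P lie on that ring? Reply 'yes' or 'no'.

Answer: no

Derivation:
|px - cx| = |-1 - (-1)| = 0
|py - cy| = |4 - (-1)| = 5
|pz - cz| = |-3 - 2| = 5
distance = (0+5+5)/2 = 10/2 = 5
radius = 4; distance != radius -> no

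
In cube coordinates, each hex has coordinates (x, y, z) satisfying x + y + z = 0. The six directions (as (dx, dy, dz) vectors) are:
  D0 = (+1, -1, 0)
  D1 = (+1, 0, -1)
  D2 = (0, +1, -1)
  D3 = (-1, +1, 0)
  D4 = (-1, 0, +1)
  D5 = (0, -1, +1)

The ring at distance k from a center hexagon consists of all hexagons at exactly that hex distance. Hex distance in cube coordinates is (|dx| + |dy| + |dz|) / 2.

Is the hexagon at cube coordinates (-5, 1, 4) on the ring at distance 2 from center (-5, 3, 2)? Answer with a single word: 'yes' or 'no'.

|px - cx| = |-5 - (-5)| = 0
|py - cy| = |1 - 3| = 2
|pz - cz| = |4 - 2| = 2
distance = (0+2+2)/2 = 4/2 = 2
radius = 2; distance == radius -> yes

Answer: yes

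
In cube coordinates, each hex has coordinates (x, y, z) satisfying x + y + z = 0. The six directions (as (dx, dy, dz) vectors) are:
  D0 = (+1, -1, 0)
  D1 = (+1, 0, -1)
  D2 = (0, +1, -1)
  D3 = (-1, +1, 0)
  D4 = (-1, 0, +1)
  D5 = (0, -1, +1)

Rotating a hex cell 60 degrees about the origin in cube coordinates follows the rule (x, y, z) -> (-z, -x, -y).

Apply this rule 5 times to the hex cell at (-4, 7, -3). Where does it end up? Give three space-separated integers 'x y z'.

Start: (-4, 7, -3)
Step 1: (-4, 7, -3) -> (-(-3), -(-4), -(7)) = (3, 4, -7)
Step 2: (3, 4, -7) -> (-(-7), -(3), -(4)) = (7, -3, -4)
Step 3: (7, -3, -4) -> (-(-4), -(7), -(-3)) = (4, -7, 3)
Step 4: (4, -7, 3) -> (-(3), -(4), -(-7)) = (-3, -4, 7)
Step 5: (-3, -4, 7) -> (-(7), -(-3), -(-4)) = (-7, 3, 4)

Answer: -7 3 4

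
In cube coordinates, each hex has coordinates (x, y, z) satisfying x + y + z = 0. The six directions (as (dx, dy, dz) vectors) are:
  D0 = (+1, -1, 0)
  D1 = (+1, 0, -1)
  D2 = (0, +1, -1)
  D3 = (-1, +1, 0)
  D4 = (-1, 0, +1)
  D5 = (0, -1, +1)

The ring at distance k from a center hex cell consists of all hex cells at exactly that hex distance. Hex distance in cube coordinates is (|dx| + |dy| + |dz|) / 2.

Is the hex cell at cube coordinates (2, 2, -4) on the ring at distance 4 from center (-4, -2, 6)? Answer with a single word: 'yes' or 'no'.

|px - cx| = |2 - (-4)| = 6
|py - cy| = |2 - (-2)| = 4
|pz - cz| = |-4 - 6| = 10
distance = (6+4+10)/2 = 20/2 = 10
radius = 4; distance != radius -> no

Answer: no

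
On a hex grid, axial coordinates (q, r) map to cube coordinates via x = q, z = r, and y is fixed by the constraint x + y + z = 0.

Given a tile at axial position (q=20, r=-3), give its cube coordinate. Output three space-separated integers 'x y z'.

Answer: 20 -17 -3

Derivation:
x = q = 20
z = r = -3
y = -x - z = -(20) - (-3) = -17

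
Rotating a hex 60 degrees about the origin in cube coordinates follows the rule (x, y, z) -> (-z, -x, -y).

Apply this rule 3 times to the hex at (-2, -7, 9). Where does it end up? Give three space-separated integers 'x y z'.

Start: (-2, -7, 9)
Step 1: (-2, -7, 9) -> (-(9), -(-2), -(-7)) = (-9, 2, 7)
Step 2: (-9, 2, 7) -> (-(7), -(-9), -(2)) = (-7, 9, -2)
Step 3: (-7, 9, -2) -> (-(-2), -(-7), -(9)) = (2, 7, -9)

Answer: 2 7 -9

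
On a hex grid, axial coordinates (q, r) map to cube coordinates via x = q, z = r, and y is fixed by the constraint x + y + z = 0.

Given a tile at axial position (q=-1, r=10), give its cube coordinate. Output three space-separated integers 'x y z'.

x = q = -1
z = r = 10
y = -x - z = -(-1) - (10) = -9

Answer: -1 -9 10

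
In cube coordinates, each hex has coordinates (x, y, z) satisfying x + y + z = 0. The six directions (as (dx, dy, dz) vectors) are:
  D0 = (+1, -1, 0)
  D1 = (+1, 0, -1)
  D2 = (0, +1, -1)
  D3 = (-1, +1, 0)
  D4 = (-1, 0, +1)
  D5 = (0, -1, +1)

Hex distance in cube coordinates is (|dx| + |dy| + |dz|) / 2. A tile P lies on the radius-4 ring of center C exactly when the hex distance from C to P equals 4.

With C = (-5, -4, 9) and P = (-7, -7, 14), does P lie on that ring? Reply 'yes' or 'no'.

|px - cx| = |-7 - (-5)| = 2
|py - cy| = |-7 - (-4)| = 3
|pz - cz| = |14 - 9| = 5
distance = (2+3+5)/2 = 10/2 = 5
radius = 4; distance != radius -> no

Answer: no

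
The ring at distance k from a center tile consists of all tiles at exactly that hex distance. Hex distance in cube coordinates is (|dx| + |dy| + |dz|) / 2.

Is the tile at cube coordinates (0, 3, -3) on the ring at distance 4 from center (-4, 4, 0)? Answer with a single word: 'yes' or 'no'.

|px - cx| = |0 - (-4)| = 4
|py - cy| = |3 - 4| = 1
|pz - cz| = |-3 - 0| = 3
distance = (4+1+3)/2 = 8/2 = 4
radius = 4; distance == radius -> yes

Answer: yes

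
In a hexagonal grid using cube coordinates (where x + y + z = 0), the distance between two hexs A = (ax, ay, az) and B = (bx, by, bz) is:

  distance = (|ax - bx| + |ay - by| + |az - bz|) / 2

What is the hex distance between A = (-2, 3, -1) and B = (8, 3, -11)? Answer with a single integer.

|ax - bx| = |-2 - 8| = 10
|ay - by| = |3 - 3| = 0
|az - bz| = |-1 - (-11)| = 10
distance = (10 + 0 + 10) / 2 = 20 / 2 = 10

Answer: 10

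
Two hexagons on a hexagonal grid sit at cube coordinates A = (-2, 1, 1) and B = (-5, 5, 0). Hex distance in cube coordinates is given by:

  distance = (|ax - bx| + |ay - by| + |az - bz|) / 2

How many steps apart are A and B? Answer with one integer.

Answer: 4

Derivation:
|ax - bx| = |-2 - (-5)| = 3
|ay - by| = |1 - 5| = 4
|az - bz| = |1 - 0| = 1
distance = (3 + 4 + 1) / 2 = 8 / 2 = 4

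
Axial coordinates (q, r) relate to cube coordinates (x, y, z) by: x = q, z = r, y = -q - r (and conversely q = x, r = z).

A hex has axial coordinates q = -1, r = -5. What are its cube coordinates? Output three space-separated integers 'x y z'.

Answer: -1 6 -5

Derivation:
x = q = -1
z = r = -5
y = -x - z = -(-1) - (-5) = 6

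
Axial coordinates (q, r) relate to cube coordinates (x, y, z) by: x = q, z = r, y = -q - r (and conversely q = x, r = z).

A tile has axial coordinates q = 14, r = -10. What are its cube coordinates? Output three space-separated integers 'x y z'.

x = q = 14
z = r = -10
y = -x - z = -(14) - (-10) = -4

Answer: 14 -4 -10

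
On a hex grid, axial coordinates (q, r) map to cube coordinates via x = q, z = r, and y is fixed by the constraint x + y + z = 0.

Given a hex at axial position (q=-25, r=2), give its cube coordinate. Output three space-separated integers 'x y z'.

x = q = -25
z = r = 2
y = -x - z = -(-25) - (2) = 23

Answer: -25 23 2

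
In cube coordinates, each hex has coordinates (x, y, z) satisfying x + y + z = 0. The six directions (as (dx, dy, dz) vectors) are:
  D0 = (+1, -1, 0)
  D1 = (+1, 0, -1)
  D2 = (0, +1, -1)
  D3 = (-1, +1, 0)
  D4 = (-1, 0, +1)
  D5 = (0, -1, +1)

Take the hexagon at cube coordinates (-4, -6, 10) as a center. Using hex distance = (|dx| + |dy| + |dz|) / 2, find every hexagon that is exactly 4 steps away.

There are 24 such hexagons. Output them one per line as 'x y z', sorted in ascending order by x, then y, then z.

Walk ring at distance 4 from (-4, -6, 10):
Start at center + D4*4 = (-8, -6, 14)
  hex 0: (-8, -6, 14)
  hex 1: (-7, -7, 14)
  hex 2: (-6, -8, 14)
  hex 3: (-5, -9, 14)
  hex 4: (-4, -10, 14)
  hex 5: (-3, -10, 13)
  hex 6: (-2, -10, 12)
  hex 7: (-1, -10, 11)
  hex 8: (0, -10, 10)
  hex 9: (0, -9, 9)
  hex 10: (0, -8, 8)
  hex 11: (0, -7, 7)
  hex 12: (0, -6, 6)
  hex 13: (-1, -5, 6)
  hex 14: (-2, -4, 6)
  hex 15: (-3, -3, 6)
  hex 16: (-4, -2, 6)
  hex 17: (-5, -2, 7)
  hex 18: (-6, -2, 8)
  hex 19: (-7, -2, 9)
  hex 20: (-8, -2, 10)
  hex 21: (-8, -3, 11)
  hex 22: (-8, -4, 12)
  hex 23: (-8, -5, 13)
Sorted: 24 hexes.

Answer: -8 -6 14
-8 -5 13
-8 -4 12
-8 -3 11
-8 -2 10
-7 -7 14
-7 -2 9
-6 -8 14
-6 -2 8
-5 -9 14
-5 -2 7
-4 -10 14
-4 -2 6
-3 -10 13
-3 -3 6
-2 -10 12
-2 -4 6
-1 -10 11
-1 -5 6
0 -10 10
0 -9 9
0 -8 8
0 -7 7
0 -6 6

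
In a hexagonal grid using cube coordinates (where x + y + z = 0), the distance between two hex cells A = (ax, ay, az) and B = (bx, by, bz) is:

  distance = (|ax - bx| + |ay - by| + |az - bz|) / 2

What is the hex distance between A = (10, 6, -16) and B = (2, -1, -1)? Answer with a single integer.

|ax - bx| = |10 - 2| = 8
|ay - by| = |6 - (-1)| = 7
|az - bz| = |-16 - (-1)| = 15
distance = (8 + 7 + 15) / 2 = 30 / 2 = 15

Answer: 15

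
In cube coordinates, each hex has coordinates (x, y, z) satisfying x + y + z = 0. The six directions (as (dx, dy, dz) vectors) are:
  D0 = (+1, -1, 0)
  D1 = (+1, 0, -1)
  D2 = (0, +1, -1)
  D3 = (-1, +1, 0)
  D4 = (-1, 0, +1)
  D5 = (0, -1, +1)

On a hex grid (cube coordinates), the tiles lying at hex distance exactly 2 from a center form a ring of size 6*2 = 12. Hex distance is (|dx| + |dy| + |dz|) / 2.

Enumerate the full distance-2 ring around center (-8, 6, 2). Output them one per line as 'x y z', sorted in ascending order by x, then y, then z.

Answer: -10 6 4
-10 7 3
-10 8 2
-9 5 4
-9 8 1
-8 4 4
-8 8 0
-7 4 3
-7 7 0
-6 4 2
-6 5 1
-6 6 0

Derivation:
Walk ring at distance 2 from (-8, 6, 2):
Start at center + D4*2 = (-10, 6, 4)
  hex 0: (-10, 6, 4)
  hex 1: (-9, 5, 4)
  hex 2: (-8, 4, 4)
  hex 3: (-7, 4, 3)
  hex 4: (-6, 4, 2)
  hex 5: (-6, 5, 1)
  hex 6: (-6, 6, 0)
  hex 7: (-7, 7, 0)
  hex 8: (-8, 8, 0)
  hex 9: (-9, 8, 1)
  hex 10: (-10, 8, 2)
  hex 11: (-10, 7, 3)
Sorted: 12 hexes.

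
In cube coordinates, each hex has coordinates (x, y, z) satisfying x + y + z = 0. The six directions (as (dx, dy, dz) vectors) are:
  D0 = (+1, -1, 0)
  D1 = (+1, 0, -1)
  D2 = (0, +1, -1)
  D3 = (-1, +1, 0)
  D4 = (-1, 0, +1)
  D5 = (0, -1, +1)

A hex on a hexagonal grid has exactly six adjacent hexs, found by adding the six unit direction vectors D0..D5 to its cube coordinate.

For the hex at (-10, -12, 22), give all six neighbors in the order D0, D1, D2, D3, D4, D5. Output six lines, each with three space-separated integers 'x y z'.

Answer: -9 -13 22
-9 -12 21
-10 -11 21
-11 -11 22
-11 -12 23
-10 -13 23

Derivation:
Center: (-10, -12, 22). Add each direction:
  D0: (-10, -12, 22) + (1, -1, 0) = (-9, -13, 22)
  D1: (-10, -12, 22) + (1, 0, -1) = (-9, -12, 21)
  D2: (-10, -12, 22) + (0, 1, -1) = (-10, -11, 21)
  D3: (-10, -12, 22) + (-1, 1, 0) = (-11, -11, 22)
  D4: (-10, -12, 22) + (-1, 0, 1) = (-11, -12, 23)
  D5: (-10, -12, 22) + (0, -1, 1) = (-10, -13, 23)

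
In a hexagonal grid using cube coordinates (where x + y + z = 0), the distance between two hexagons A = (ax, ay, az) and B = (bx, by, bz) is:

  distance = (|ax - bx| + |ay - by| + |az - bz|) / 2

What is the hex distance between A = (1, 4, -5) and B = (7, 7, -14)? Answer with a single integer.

|ax - bx| = |1 - 7| = 6
|ay - by| = |4 - 7| = 3
|az - bz| = |-5 - (-14)| = 9
distance = (6 + 3 + 9) / 2 = 18 / 2 = 9

Answer: 9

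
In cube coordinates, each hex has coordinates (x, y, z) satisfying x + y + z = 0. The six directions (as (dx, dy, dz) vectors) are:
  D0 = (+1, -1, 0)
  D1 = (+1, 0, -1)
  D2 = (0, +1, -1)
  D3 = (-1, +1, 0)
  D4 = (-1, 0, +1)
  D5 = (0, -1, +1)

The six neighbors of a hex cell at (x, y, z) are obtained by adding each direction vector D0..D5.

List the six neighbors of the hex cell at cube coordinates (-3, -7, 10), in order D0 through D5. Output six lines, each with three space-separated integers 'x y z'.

Answer: -2 -8 10
-2 -7 9
-3 -6 9
-4 -6 10
-4 -7 11
-3 -8 11

Derivation:
Center: (-3, -7, 10). Add each direction:
  D0: (-3, -7, 10) + (1, -1, 0) = (-2, -8, 10)
  D1: (-3, -7, 10) + (1, 0, -1) = (-2, -7, 9)
  D2: (-3, -7, 10) + (0, 1, -1) = (-3, -6, 9)
  D3: (-3, -7, 10) + (-1, 1, 0) = (-4, -6, 10)
  D4: (-3, -7, 10) + (-1, 0, 1) = (-4, -7, 11)
  D5: (-3, -7, 10) + (0, -1, 1) = (-3, -8, 11)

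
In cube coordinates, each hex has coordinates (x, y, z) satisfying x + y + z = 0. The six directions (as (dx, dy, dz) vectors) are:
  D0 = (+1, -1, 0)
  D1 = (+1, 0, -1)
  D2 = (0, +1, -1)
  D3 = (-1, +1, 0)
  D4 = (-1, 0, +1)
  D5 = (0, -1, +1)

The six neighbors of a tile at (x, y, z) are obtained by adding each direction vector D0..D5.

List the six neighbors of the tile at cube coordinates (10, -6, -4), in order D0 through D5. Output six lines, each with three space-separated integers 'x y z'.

Center: (10, -6, -4). Add each direction:
  D0: (10, -6, -4) + (1, -1, 0) = (11, -7, -4)
  D1: (10, -6, -4) + (1, 0, -1) = (11, -6, -5)
  D2: (10, -6, -4) + (0, 1, -1) = (10, -5, -5)
  D3: (10, -6, -4) + (-1, 1, 0) = (9, -5, -4)
  D4: (10, -6, -4) + (-1, 0, 1) = (9, -6, -3)
  D5: (10, -6, -4) + (0, -1, 1) = (10, -7, -3)

Answer: 11 -7 -4
11 -6 -5
10 -5 -5
9 -5 -4
9 -6 -3
10 -7 -3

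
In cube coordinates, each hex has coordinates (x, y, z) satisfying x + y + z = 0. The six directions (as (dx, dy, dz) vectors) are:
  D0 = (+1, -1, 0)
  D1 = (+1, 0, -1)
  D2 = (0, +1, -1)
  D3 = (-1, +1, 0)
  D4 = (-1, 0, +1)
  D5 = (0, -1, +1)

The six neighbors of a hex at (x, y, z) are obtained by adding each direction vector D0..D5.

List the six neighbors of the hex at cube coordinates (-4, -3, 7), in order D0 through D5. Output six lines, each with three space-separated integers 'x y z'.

Answer: -3 -4 7
-3 -3 6
-4 -2 6
-5 -2 7
-5 -3 8
-4 -4 8

Derivation:
Center: (-4, -3, 7). Add each direction:
  D0: (-4, -3, 7) + (1, -1, 0) = (-3, -4, 7)
  D1: (-4, -3, 7) + (1, 0, -1) = (-3, -3, 6)
  D2: (-4, -3, 7) + (0, 1, -1) = (-4, -2, 6)
  D3: (-4, -3, 7) + (-1, 1, 0) = (-5, -2, 7)
  D4: (-4, -3, 7) + (-1, 0, 1) = (-5, -3, 8)
  D5: (-4, -3, 7) + (0, -1, 1) = (-4, -4, 8)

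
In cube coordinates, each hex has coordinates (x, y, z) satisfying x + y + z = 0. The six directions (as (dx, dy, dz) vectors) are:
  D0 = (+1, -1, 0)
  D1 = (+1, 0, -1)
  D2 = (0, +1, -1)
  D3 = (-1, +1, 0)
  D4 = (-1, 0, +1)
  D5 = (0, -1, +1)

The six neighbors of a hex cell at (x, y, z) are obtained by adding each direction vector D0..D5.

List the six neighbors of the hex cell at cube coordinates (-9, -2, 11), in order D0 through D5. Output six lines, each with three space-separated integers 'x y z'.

Answer: -8 -3 11
-8 -2 10
-9 -1 10
-10 -1 11
-10 -2 12
-9 -3 12

Derivation:
Center: (-9, -2, 11). Add each direction:
  D0: (-9, -2, 11) + (1, -1, 0) = (-8, -3, 11)
  D1: (-9, -2, 11) + (1, 0, -1) = (-8, -2, 10)
  D2: (-9, -2, 11) + (0, 1, -1) = (-9, -1, 10)
  D3: (-9, -2, 11) + (-1, 1, 0) = (-10, -1, 11)
  D4: (-9, -2, 11) + (-1, 0, 1) = (-10, -2, 12)
  D5: (-9, -2, 11) + (0, -1, 1) = (-9, -3, 12)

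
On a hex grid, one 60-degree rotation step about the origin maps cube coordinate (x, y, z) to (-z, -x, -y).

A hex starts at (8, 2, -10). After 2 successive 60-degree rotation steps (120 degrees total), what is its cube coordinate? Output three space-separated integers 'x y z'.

Start: (8, 2, -10)
Step 1: (8, 2, -10) -> (-(-10), -(8), -(2)) = (10, -8, -2)
Step 2: (10, -8, -2) -> (-(-2), -(10), -(-8)) = (2, -10, 8)

Answer: 2 -10 8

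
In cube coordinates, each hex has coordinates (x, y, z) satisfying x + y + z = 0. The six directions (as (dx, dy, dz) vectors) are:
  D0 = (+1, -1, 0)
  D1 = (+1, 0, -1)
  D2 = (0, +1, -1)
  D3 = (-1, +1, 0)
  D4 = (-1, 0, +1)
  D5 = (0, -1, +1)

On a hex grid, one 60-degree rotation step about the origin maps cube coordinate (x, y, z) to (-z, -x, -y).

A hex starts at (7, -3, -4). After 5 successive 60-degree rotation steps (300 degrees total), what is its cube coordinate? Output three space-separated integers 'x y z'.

Answer: 3 4 -7

Derivation:
Start: (7, -3, -4)
Step 1: (7, -3, -4) -> (-(-4), -(7), -(-3)) = (4, -7, 3)
Step 2: (4, -7, 3) -> (-(3), -(4), -(-7)) = (-3, -4, 7)
Step 3: (-3, -4, 7) -> (-(7), -(-3), -(-4)) = (-7, 3, 4)
Step 4: (-7, 3, 4) -> (-(4), -(-7), -(3)) = (-4, 7, -3)
Step 5: (-4, 7, -3) -> (-(-3), -(-4), -(7)) = (3, 4, -7)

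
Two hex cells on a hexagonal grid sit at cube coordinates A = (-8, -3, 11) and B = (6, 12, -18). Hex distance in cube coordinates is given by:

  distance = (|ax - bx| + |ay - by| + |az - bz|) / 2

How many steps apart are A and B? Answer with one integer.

Answer: 29

Derivation:
|ax - bx| = |-8 - 6| = 14
|ay - by| = |-3 - 12| = 15
|az - bz| = |11 - (-18)| = 29
distance = (14 + 15 + 29) / 2 = 58 / 2 = 29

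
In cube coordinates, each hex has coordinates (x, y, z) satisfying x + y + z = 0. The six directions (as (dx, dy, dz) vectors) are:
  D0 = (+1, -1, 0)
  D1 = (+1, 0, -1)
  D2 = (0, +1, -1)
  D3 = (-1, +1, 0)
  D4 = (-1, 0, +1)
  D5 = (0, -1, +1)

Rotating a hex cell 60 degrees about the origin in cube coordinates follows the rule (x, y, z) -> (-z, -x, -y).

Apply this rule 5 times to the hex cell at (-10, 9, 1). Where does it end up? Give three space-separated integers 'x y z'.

Start: (-10, 9, 1)
Step 1: (-10, 9, 1) -> (-(1), -(-10), -(9)) = (-1, 10, -9)
Step 2: (-1, 10, -9) -> (-(-9), -(-1), -(10)) = (9, 1, -10)
Step 3: (9, 1, -10) -> (-(-10), -(9), -(1)) = (10, -9, -1)
Step 4: (10, -9, -1) -> (-(-1), -(10), -(-9)) = (1, -10, 9)
Step 5: (1, -10, 9) -> (-(9), -(1), -(-10)) = (-9, -1, 10)

Answer: -9 -1 10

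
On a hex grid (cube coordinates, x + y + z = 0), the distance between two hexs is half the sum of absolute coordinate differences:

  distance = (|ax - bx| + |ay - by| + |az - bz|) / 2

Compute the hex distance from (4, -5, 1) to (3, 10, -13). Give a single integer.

|ax - bx| = |4 - 3| = 1
|ay - by| = |-5 - 10| = 15
|az - bz| = |1 - (-13)| = 14
distance = (1 + 15 + 14) / 2 = 30 / 2 = 15

Answer: 15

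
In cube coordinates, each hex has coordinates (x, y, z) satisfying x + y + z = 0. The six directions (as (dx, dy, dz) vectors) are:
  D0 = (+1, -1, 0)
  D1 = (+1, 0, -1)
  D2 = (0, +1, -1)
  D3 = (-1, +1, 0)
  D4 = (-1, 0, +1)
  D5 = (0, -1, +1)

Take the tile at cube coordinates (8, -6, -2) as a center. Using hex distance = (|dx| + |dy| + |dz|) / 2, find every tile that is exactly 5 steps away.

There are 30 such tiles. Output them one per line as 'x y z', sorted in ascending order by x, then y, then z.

Answer: 3 -6 3
3 -5 2
3 -4 1
3 -3 0
3 -2 -1
3 -1 -2
4 -7 3
4 -1 -3
5 -8 3
5 -1 -4
6 -9 3
6 -1 -5
7 -10 3
7 -1 -6
8 -11 3
8 -1 -7
9 -11 2
9 -2 -7
10 -11 1
10 -3 -7
11 -11 0
11 -4 -7
12 -11 -1
12 -5 -7
13 -11 -2
13 -10 -3
13 -9 -4
13 -8 -5
13 -7 -6
13 -6 -7

Derivation:
Walk ring at distance 5 from (8, -6, -2):
Start at center + D4*5 = (3, -6, 3)
  hex 0: (3, -6, 3)
  hex 1: (4, -7, 3)
  hex 2: (5, -8, 3)
  hex 3: (6, -9, 3)
  hex 4: (7, -10, 3)
  hex 5: (8, -11, 3)
  hex 6: (9, -11, 2)
  hex 7: (10, -11, 1)
  hex 8: (11, -11, 0)
  hex 9: (12, -11, -1)
  hex 10: (13, -11, -2)
  hex 11: (13, -10, -3)
  hex 12: (13, -9, -4)
  hex 13: (13, -8, -5)
  hex 14: (13, -7, -6)
  hex 15: (13, -6, -7)
  hex 16: (12, -5, -7)
  hex 17: (11, -4, -7)
  hex 18: (10, -3, -7)
  hex 19: (9, -2, -7)
  hex 20: (8, -1, -7)
  hex 21: (7, -1, -6)
  hex 22: (6, -1, -5)
  hex 23: (5, -1, -4)
  hex 24: (4, -1, -3)
  hex 25: (3, -1, -2)
  hex 26: (3, -2, -1)
  hex 27: (3, -3, 0)
  hex 28: (3, -4, 1)
  hex 29: (3, -5, 2)
Sorted: 30 hexes.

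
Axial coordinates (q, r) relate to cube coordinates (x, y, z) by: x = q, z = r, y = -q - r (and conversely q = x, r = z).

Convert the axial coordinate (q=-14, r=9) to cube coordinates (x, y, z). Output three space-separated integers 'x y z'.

Answer: -14 5 9

Derivation:
x = q = -14
z = r = 9
y = -x - z = -(-14) - (9) = 5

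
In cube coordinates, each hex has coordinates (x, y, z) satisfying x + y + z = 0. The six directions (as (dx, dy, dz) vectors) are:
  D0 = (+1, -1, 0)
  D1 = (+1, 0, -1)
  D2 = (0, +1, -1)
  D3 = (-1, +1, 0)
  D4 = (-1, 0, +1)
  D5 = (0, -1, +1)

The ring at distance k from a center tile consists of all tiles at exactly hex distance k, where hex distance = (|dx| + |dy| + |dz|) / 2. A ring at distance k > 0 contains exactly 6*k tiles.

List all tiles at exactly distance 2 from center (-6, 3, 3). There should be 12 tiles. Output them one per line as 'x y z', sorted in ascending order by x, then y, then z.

Walk ring at distance 2 from (-6, 3, 3):
Start at center + D4*2 = (-8, 3, 5)
  hex 0: (-8, 3, 5)
  hex 1: (-7, 2, 5)
  hex 2: (-6, 1, 5)
  hex 3: (-5, 1, 4)
  hex 4: (-4, 1, 3)
  hex 5: (-4, 2, 2)
  hex 6: (-4, 3, 1)
  hex 7: (-5, 4, 1)
  hex 8: (-6, 5, 1)
  hex 9: (-7, 5, 2)
  hex 10: (-8, 5, 3)
  hex 11: (-8, 4, 4)
Sorted: 12 hexes.

Answer: -8 3 5
-8 4 4
-8 5 3
-7 2 5
-7 5 2
-6 1 5
-6 5 1
-5 1 4
-5 4 1
-4 1 3
-4 2 2
-4 3 1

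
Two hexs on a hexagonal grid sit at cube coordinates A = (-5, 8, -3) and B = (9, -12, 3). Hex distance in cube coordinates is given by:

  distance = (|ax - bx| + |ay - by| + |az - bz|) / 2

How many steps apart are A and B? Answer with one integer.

|ax - bx| = |-5 - 9| = 14
|ay - by| = |8 - (-12)| = 20
|az - bz| = |-3 - 3| = 6
distance = (14 + 20 + 6) / 2 = 40 / 2 = 20

Answer: 20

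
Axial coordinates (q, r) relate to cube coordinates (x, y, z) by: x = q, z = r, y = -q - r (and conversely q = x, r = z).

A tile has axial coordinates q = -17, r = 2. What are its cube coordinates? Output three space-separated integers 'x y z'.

x = q = -17
z = r = 2
y = -x - z = -(-17) - (2) = 15

Answer: -17 15 2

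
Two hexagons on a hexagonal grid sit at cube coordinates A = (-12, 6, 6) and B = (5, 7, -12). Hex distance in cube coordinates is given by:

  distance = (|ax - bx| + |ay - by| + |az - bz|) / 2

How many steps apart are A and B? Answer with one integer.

Answer: 18

Derivation:
|ax - bx| = |-12 - 5| = 17
|ay - by| = |6 - 7| = 1
|az - bz| = |6 - (-12)| = 18
distance = (17 + 1 + 18) / 2 = 36 / 2 = 18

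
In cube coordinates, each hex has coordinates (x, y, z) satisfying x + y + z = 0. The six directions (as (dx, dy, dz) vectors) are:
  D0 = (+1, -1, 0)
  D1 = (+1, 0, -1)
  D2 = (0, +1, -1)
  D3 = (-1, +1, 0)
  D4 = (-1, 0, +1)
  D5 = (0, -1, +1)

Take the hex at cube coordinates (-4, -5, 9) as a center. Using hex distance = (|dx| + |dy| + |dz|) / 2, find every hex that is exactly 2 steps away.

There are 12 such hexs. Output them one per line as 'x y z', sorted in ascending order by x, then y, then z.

Walk ring at distance 2 from (-4, -5, 9):
Start at center + D4*2 = (-6, -5, 11)
  hex 0: (-6, -5, 11)
  hex 1: (-5, -6, 11)
  hex 2: (-4, -7, 11)
  hex 3: (-3, -7, 10)
  hex 4: (-2, -7, 9)
  hex 5: (-2, -6, 8)
  hex 6: (-2, -5, 7)
  hex 7: (-3, -4, 7)
  hex 8: (-4, -3, 7)
  hex 9: (-5, -3, 8)
  hex 10: (-6, -3, 9)
  hex 11: (-6, -4, 10)
Sorted: 12 hexes.

Answer: -6 -5 11
-6 -4 10
-6 -3 9
-5 -6 11
-5 -3 8
-4 -7 11
-4 -3 7
-3 -7 10
-3 -4 7
-2 -7 9
-2 -6 8
-2 -5 7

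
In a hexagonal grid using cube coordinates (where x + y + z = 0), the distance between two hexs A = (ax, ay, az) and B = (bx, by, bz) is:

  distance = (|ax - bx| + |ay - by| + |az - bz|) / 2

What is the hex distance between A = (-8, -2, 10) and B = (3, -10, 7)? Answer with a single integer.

Answer: 11

Derivation:
|ax - bx| = |-8 - 3| = 11
|ay - by| = |-2 - (-10)| = 8
|az - bz| = |10 - 7| = 3
distance = (11 + 8 + 3) / 2 = 22 / 2 = 11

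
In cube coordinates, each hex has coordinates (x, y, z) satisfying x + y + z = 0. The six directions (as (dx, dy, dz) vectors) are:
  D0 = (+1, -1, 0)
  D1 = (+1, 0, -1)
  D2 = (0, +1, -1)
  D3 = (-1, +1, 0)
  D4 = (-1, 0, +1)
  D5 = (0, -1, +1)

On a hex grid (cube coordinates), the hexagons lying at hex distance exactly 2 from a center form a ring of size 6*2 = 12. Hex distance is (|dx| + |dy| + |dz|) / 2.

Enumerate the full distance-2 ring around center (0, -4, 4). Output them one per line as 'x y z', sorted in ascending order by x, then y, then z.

Answer: -2 -4 6
-2 -3 5
-2 -2 4
-1 -5 6
-1 -2 3
0 -6 6
0 -2 2
1 -6 5
1 -3 2
2 -6 4
2 -5 3
2 -4 2

Derivation:
Walk ring at distance 2 from (0, -4, 4):
Start at center + D4*2 = (-2, -4, 6)
  hex 0: (-2, -4, 6)
  hex 1: (-1, -5, 6)
  hex 2: (0, -6, 6)
  hex 3: (1, -6, 5)
  hex 4: (2, -6, 4)
  hex 5: (2, -5, 3)
  hex 6: (2, -4, 2)
  hex 7: (1, -3, 2)
  hex 8: (0, -2, 2)
  hex 9: (-1, -2, 3)
  hex 10: (-2, -2, 4)
  hex 11: (-2, -3, 5)
Sorted: 12 hexes.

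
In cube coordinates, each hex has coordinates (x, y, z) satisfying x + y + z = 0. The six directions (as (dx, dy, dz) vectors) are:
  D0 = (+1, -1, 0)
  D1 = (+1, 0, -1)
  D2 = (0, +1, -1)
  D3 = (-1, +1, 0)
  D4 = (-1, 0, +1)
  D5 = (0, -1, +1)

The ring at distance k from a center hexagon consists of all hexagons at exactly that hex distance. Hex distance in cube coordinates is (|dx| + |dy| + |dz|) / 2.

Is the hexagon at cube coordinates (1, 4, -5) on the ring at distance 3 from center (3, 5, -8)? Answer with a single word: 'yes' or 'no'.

Answer: yes

Derivation:
|px - cx| = |1 - 3| = 2
|py - cy| = |4 - 5| = 1
|pz - cz| = |-5 - (-8)| = 3
distance = (2+1+3)/2 = 6/2 = 3
radius = 3; distance == radius -> yes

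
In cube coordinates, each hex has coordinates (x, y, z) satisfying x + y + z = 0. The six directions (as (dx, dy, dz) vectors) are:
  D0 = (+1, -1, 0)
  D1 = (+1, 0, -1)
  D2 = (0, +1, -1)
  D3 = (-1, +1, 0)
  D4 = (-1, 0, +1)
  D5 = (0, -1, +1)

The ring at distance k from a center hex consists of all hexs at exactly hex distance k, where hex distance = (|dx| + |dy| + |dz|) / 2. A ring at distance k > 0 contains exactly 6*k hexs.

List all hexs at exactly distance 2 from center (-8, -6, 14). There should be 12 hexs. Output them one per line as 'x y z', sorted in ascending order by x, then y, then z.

Walk ring at distance 2 from (-8, -6, 14):
Start at center + D4*2 = (-10, -6, 16)
  hex 0: (-10, -6, 16)
  hex 1: (-9, -7, 16)
  hex 2: (-8, -8, 16)
  hex 3: (-7, -8, 15)
  hex 4: (-6, -8, 14)
  hex 5: (-6, -7, 13)
  hex 6: (-6, -6, 12)
  hex 7: (-7, -5, 12)
  hex 8: (-8, -4, 12)
  hex 9: (-9, -4, 13)
  hex 10: (-10, -4, 14)
  hex 11: (-10, -5, 15)
Sorted: 12 hexes.

Answer: -10 -6 16
-10 -5 15
-10 -4 14
-9 -7 16
-9 -4 13
-8 -8 16
-8 -4 12
-7 -8 15
-7 -5 12
-6 -8 14
-6 -7 13
-6 -6 12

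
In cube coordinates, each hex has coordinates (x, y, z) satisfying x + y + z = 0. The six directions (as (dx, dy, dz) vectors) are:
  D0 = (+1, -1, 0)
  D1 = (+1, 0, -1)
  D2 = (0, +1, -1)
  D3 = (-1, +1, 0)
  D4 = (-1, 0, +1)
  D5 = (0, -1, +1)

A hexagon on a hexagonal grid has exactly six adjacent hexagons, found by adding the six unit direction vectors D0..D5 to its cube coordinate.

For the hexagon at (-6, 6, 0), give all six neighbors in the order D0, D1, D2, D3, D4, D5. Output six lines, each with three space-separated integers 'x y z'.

Answer: -5 5 0
-5 6 -1
-6 7 -1
-7 7 0
-7 6 1
-6 5 1

Derivation:
Center: (-6, 6, 0). Add each direction:
  D0: (-6, 6, 0) + (1, -1, 0) = (-5, 5, 0)
  D1: (-6, 6, 0) + (1, 0, -1) = (-5, 6, -1)
  D2: (-6, 6, 0) + (0, 1, -1) = (-6, 7, -1)
  D3: (-6, 6, 0) + (-1, 1, 0) = (-7, 7, 0)
  D4: (-6, 6, 0) + (-1, 0, 1) = (-7, 6, 1)
  D5: (-6, 6, 0) + (0, -1, 1) = (-6, 5, 1)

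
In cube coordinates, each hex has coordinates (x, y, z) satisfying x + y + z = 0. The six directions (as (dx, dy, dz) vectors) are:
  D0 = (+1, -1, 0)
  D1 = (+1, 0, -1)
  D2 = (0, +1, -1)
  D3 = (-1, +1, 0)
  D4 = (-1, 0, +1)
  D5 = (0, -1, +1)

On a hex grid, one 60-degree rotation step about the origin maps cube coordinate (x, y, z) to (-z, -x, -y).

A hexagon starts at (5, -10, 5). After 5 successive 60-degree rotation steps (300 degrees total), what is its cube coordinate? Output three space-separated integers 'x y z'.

Start: (5, -10, 5)
Step 1: (5, -10, 5) -> (-(5), -(5), -(-10)) = (-5, -5, 10)
Step 2: (-5, -5, 10) -> (-(10), -(-5), -(-5)) = (-10, 5, 5)
Step 3: (-10, 5, 5) -> (-(5), -(-10), -(5)) = (-5, 10, -5)
Step 4: (-5, 10, -5) -> (-(-5), -(-5), -(10)) = (5, 5, -10)
Step 5: (5, 5, -10) -> (-(-10), -(5), -(5)) = (10, -5, -5)

Answer: 10 -5 -5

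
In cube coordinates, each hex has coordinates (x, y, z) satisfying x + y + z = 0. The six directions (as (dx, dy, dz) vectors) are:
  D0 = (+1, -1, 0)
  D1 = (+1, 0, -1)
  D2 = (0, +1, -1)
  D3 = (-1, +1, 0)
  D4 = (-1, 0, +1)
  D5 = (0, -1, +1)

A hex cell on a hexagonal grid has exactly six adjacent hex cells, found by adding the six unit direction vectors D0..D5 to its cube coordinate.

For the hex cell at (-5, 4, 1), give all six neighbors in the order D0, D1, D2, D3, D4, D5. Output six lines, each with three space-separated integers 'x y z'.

Answer: -4 3 1
-4 4 0
-5 5 0
-6 5 1
-6 4 2
-5 3 2

Derivation:
Center: (-5, 4, 1). Add each direction:
  D0: (-5, 4, 1) + (1, -1, 0) = (-4, 3, 1)
  D1: (-5, 4, 1) + (1, 0, -1) = (-4, 4, 0)
  D2: (-5, 4, 1) + (0, 1, -1) = (-5, 5, 0)
  D3: (-5, 4, 1) + (-1, 1, 0) = (-6, 5, 1)
  D4: (-5, 4, 1) + (-1, 0, 1) = (-6, 4, 2)
  D5: (-5, 4, 1) + (0, -1, 1) = (-5, 3, 2)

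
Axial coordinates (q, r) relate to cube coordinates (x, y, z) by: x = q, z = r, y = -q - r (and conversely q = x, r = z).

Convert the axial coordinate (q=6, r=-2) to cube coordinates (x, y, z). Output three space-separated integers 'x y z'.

Answer: 6 -4 -2

Derivation:
x = q = 6
z = r = -2
y = -x - z = -(6) - (-2) = -4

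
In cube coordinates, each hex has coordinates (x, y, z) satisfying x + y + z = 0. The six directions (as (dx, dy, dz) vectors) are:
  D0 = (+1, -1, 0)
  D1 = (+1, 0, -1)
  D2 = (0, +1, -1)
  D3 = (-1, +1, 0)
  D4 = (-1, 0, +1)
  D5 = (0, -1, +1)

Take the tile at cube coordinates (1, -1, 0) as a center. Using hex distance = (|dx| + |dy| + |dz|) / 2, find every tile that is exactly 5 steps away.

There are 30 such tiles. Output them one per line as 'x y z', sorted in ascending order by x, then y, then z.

Walk ring at distance 5 from (1, -1, 0):
Start at center + D4*5 = (-4, -1, 5)
  hex 0: (-4, -1, 5)
  hex 1: (-3, -2, 5)
  hex 2: (-2, -3, 5)
  hex 3: (-1, -4, 5)
  hex 4: (0, -5, 5)
  hex 5: (1, -6, 5)
  hex 6: (2, -6, 4)
  hex 7: (3, -6, 3)
  hex 8: (4, -6, 2)
  hex 9: (5, -6, 1)
  hex 10: (6, -6, 0)
  hex 11: (6, -5, -1)
  hex 12: (6, -4, -2)
  hex 13: (6, -3, -3)
  hex 14: (6, -2, -4)
  hex 15: (6, -1, -5)
  hex 16: (5, 0, -5)
  hex 17: (4, 1, -5)
  hex 18: (3, 2, -5)
  hex 19: (2, 3, -5)
  hex 20: (1, 4, -5)
  hex 21: (0, 4, -4)
  hex 22: (-1, 4, -3)
  hex 23: (-2, 4, -2)
  hex 24: (-3, 4, -1)
  hex 25: (-4, 4, 0)
  hex 26: (-4, 3, 1)
  hex 27: (-4, 2, 2)
  hex 28: (-4, 1, 3)
  hex 29: (-4, 0, 4)
Sorted: 30 hexes.

Answer: -4 -1 5
-4 0 4
-4 1 3
-4 2 2
-4 3 1
-4 4 0
-3 -2 5
-3 4 -1
-2 -3 5
-2 4 -2
-1 -4 5
-1 4 -3
0 -5 5
0 4 -4
1 -6 5
1 4 -5
2 -6 4
2 3 -5
3 -6 3
3 2 -5
4 -6 2
4 1 -5
5 -6 1
5 0 -5
6 -6 0
6 -5 -1
6 -4 -2
6 -3 -3
6 -2 -4
6 -1 -5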